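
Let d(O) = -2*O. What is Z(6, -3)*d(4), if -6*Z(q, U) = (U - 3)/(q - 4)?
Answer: -4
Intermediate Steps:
Z(q, U) = -(-3 + U)/(6*(-4 + q)) (Z(q, U) = -(U - 3)/(6*(q - 4)) = -(-3 + U)/(6*(-4 + q)))
Z(6, -3)*d(4) = ((3 - 1*(-3))/(6*(-4 + 6)))*(-2*4) = ((1/6)*(3 + 3)/2)*(-8) = ((1/6)*(1/2)*6)*(-8) = (1/2)*(-8) = -4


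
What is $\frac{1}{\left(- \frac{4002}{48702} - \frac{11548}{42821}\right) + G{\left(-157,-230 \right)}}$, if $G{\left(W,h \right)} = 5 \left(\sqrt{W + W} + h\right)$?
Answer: $- \frac{138974589221437343561}{160818038836909857631179} - \frac{604052528539476245 i \sqrt{314}}{160818038836909857631179} \approx -0.00086417 - 6.6559 \cdot 10^{-5} i$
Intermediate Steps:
$G{\left(W,h \right)} = 5 h + 5 \sqrt{2} \sqrt{W}$ ($G{\left(W,h \right)} = 5 \left(\sqrt{2 W} + h\right) = 5 \left(\sqrt{2} \sqrt{W} + h\right) = 5 \left(h + \sqrt{2} \sqrt{W}\right) = 5 h + 5 \sqrt{2} \sqrt{W}$)
$\frac{1}{\left(- \frac{4002}{48702} - \frac{11548}{42821}\right) + G{\left(-157,-230 \right)}} = \frac{1}{\left(- \frac{4002}{48702} - \frac{11548}{42821}\right) + \left(5 \left(-230\right) + 5 \sqrt{2} \sqrt{-157}\right)} = \frac{1}{\left(\left(-4002\right) \frac{1}{48702} - \frac{11548}{42821}\right) - \left(1150 - 5 \sqrt{2} i \sqrt{157}\right)} = \frac{1}{\left(- \frac{667}{8117} - \frac{11548}{42821}\right) - \left(1150 - 5 i \sqrt{314}\right)} = \frac{1}{- \frac{122296723}{347578057} - \left(1150 - 5 i \sqrt{314}\right)} = \frac{1}{- \frac{399837062273}{347578057} + 5 i \sqrt{314}}$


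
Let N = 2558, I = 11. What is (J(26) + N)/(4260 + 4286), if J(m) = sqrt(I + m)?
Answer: 1279/4273 + sqrt(37)/8546 ≈ 0.30003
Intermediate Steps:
J(m) = sqrt(11 + m)
(J(26) + N)/(4260 + 4286) = (sqrt(11 + 26) + 2558)/(4260 + 4286) = (sqrt(37) + 2558)/8546 = (2558 + sqrt(37))*(1/8546) = 1279/4273 + sqrt(37)/8546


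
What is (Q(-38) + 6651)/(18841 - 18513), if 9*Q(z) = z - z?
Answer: 6651/328 ≈ 20.277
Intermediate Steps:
Q(z) = 0 (Q(z) = (z - z)/9 = (⅑)*0 = 0)
(Q(-38) + 6651)/(18841 - 18513) = (0 + 6651)/(18841 - 18513) = 6651/328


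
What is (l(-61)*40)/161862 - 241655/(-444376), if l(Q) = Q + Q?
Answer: 18473103365/35963794056 ≈ 0.51366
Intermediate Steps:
l(Q) = 2*Q
(l(-61)*40)/161862 - 241655/(-444376) = ((2*(-61))*40)/161862 - 241655/(-444376) = -122*40*(1/161862) - 241655*(-1/444376) = -4880*1/161862 + 241655/444376 = -2440/80931 + 241655/444376 = 18473103365/35963794056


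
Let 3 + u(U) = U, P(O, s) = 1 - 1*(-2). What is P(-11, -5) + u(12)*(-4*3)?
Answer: -105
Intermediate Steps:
P(O, s) = 3 (P(O, s) = 1 + 2 = 3)
u(U) = -3 + U
P(-11, -5) + u(12)*(-4*3) = 3 + (-3 + 12)*(-4*3) = 3 + 9*(-12) = 3 - 108 = -105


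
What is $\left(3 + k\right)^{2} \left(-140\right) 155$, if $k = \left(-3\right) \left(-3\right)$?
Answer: $-3124800$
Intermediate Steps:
$k = 9$
$\left(3 + k\right)^{2} \left(-140\right) 155 = \left(3 + 9\right)^{2} \left(-140\right) 155 = 12^{2} \left(-140\right) 155 = 144 \left(-140\right) 155 = \left(-20160\right) 155 = -3124800$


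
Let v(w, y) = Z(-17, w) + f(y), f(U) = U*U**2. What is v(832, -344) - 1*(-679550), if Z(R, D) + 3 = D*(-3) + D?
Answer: -40029701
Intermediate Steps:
Z(R, D) = -3 - 2*D (Z(R, D) = -3 + (D*(-3) + D) = -3 + (-3*D + D) = -3 - 2*D)
f(U) = U**3
v(w, y) = -3 + y**3 - 2*w (v(w, y) = (-3 - 2*w) + y**3 = -3 + y**3 - 2*w)
v(832, -344) - 1*(-679550) = (-3 + (-344)**3 - 2*832) - 1*(-679550) = (-3 - 40707584 - 1664) + 679550 = -40709251 + 679550 = -40029701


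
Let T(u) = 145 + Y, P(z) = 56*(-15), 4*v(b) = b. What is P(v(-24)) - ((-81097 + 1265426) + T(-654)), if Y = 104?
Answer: -1185418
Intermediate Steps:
v(b) = b/4
P(z) = -840
T(u) = 249 (T(u) = 145 + 104 = 249)
P(v(-24)) - ((-81097 + 1265426) + T(-654)) = -840 - ((-81097 + 1265426) + 249) = -840 - (1184329 + 249) = -840 - 1*1184578 = -840 - 1184578 = -1185418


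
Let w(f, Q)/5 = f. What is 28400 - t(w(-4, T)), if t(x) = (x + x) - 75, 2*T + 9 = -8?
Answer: 28515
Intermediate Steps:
T = -17/2 (T = -9/2 + (1/2)*(-8) = -9/2 - 4 = -17/2 ≈ -8.5000)
w(f, Q) = 5*f
t(x) = -75 + 2*x (t(x) = 2*x - 75 = -75 + 2*x)
28400 - t(w(-4, T)) = 28400 - (-75 + 2*(5*(-4))) = 28400 - (-75 + 2*(-20)) = 28400 - (-75 - 40) = 28400 - 1*(-115) = 28400 + 115 = 28515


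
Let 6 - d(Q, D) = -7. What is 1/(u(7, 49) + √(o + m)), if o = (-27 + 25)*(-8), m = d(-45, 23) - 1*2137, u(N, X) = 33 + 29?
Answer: 1/96 - I*√527/2976 ≈ 0.010417 - 0.0077139*I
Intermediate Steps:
d(Q, D) = 13 (d(Q, D) = 6 - 1*(-7) = 6 + 7 = 13)
u(N, X) = 62
m = -2124 (m = 13 - 1*2137 = 13 - 2137 = -2124)
o = 16 (o = -2*(-8) = 16)
1/(u(7, 49) + √(o + m)) = 1/(62 + √(16 - 2124)) = 1/(62 + √(-2108)) = 1/(62 + 2*I*√527)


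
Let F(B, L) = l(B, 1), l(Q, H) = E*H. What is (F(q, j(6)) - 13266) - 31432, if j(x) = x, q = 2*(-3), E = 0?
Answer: -44698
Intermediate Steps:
q = -6
l(Q, H) = 0 (l(Q, H) = 0*H = 0)
F(B, L) = 0
(F(q, j(6)) - 13266) - 31432 = (0 - 13266) - 31432 = -13266 - 31432 = -44698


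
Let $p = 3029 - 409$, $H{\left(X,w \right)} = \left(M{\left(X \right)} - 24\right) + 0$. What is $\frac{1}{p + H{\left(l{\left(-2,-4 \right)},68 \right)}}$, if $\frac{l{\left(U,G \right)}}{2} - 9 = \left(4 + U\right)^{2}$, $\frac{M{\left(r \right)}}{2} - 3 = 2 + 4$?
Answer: $\frac{1}{2614} \approx 0.00038256$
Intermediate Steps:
$M{\left(r \right)} = 18$ ($M{\left(r \right)} = 6 + 2 \left(2 + 4\right) = 6 + 2 \cdot 6 = 6 + 12 = 18$)
$l{\left(U,G \right)} = 18 + 2 \left(4 + U\right)^{2}$
$H{\left(X,w \right)} = -6$ ($H{\left(X,w \right)} = \left(18 - 24\right) + 0 = -6 + 0 = -6$)
$p = 2620$ ($p = 3029 - 409 = 2620$)
$\frac{1}{p + H{\left(l{\left(-2,-4 \right)},68 \right)}} = \frac{1}{2620 - 6} = \frac{1}{2614}$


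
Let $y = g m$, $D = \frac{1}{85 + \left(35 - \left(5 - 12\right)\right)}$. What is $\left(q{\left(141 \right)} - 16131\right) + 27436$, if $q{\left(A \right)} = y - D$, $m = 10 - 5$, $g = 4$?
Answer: $\frac{1438274}{127} \approx 11325.0$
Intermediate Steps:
$m = 5$ ($m = 10 - 5 = 5$)
$D = \frac{1}{127}$ ($D = \frac{1}{85 + \left(35 - -7\right)} = \frac{1}{85 + \left(35 + 7\right)} = \frac{1}{85 + 42} = \frac{1}{127} \approx 0.007874$)
$y = 20$ ($y = 4 \cdot 5 = 20$)
$q{\left(A \right)} = \frac{2539}{127}$ ($q{\left(A \right)} = 20 - \frac{1}{127} = \frac{2539}{127}$)
$\left(q{\left(141 \right)} - 16131\right) + 27436 = \left(\frac{2539}{127} - 16131\right) + 27436 = - \frac{2046098}{127} + 27436 = \frac{1438274}{127}$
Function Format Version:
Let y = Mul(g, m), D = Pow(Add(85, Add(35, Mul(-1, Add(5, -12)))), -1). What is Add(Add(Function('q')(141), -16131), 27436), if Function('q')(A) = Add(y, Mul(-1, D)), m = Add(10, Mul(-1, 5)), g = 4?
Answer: Rational(1438274, 127) ≈ 11325.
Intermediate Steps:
m = 5 (m = Add(10, -5) = 5)
D = Rational(1, 127) (D = Pow(Add(85, Add(35, Mul(-1, -7))), -1) = Pow(Add(85, Add(35, 7)), -1) = Pow(Add(85, 42), -1) = Pow(127, -1) = Rational(1, 127) ≈ 0.0078740)
y = 20 (y = Mul(4, 5) = 20)
Function('q')(A) = Rational(2539, 127) (Function('q')(A) = Add(20, Mul(-1, Rational(1, 127))) = Add(20, Rational(-1, 127)) = Rational(2539, 127))
Add(Add(Function('q')(141), -16131), 27436) = Add(Add(Rational(2539, 127), -16131), 27436) = Add(Rational(-2046098, 127), 27436) = Rational(1438274, 127)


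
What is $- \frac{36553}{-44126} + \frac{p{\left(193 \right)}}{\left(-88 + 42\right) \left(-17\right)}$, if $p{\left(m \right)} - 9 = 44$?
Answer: $\frac{7730781}{8626633} \approx 0.89615$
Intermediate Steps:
$p{\left(m \right)} = 53$ ($p{\left(m \right)} = 9 + 44 = 53$)
$- \frac{36553}{-44126} + \frac{p{\left(193 \right)}}{\left(-88 + 42\right) \left(-17\right)} = - \frac{36553}{-44126} + \frac{53}{\left(-88 + 42\right) \left(-17\right)} = \left(-36553\right) \left(- \frac{1}{44126}\right) + \frac{53}{\left(-46\right) \left(-17\right)} = \frac{36553}{44126} + \frac{53}{782} = \frac{7730781}{8626633}$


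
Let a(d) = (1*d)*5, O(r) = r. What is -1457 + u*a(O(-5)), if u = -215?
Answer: 3918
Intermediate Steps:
a(d) = 5*d (a(d) = d*5 = 5*d)
-1457 + u*a(O(-5)) = -1457 - 1075*(-5) = -1457 - 215*(-25) = -1457 + 5375 = 3918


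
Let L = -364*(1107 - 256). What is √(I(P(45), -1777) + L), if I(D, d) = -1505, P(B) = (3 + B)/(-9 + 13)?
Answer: I*√311269 ≈ 557.92*I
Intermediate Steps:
P(B) = ¾ + B/4 (P(B) = (3 + B)/4 = (3 + B)*(¼) = ¾ + B/4)
L = -309764 (L = -364*851 = -309764)
√(I(P(45), -1777) + L) = √(-1505 - 309764) = √(-311269) = I*√311269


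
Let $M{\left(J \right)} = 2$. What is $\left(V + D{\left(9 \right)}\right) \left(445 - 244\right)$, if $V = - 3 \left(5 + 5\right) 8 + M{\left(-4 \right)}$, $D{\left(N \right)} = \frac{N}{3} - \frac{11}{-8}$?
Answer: $- \frac{375669}{8} \approx -46959.0$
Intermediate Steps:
$D{\left(N \right)} = \frac{11}{8} + \frac{N}{3}$ ($D{\left(N \right)} = N \frac{1}{3} - - \frac{11}{8} = \frac{N}{3} + \frac{11}{8} = \frac{11}{8} + \frac{N}{3}$)
$V = -238$ ($V = - 3 \left(5 + 5\right) 8 + 2 = \left(-3\right) 10 \cdot 8 + 2 = \left(-30\right) 8 + 2 = -240 + 2 = -238$)
$\left(V + D{\left(9 \right)}\right) \left(445 - 244\right) = \left(-238 + \left(\frac{11}{8} + \frac{1}{3} \cdot 9\right)\right) \left(445 - 244\right) = \left(-238 + \left(\frac{11}{8} + 3\right)\right) 201 = \left(-238 + \frac{35}{8}\right) 201 = \left(- \frac{1869}{8}\right) 201 = - \frac{375669}{8}$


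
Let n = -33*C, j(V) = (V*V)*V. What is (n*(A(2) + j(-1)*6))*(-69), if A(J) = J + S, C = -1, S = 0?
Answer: 9108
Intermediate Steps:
j(V) = V³ (j(V) = V²*V = V³)
A(J) = J (A(J) = J + 0 = J)
n = 33 (n = -33*(-1) = 33)
(n*(A(2) + j(-1)*6))*(-69) = (33*(2 + (-1)³*6))*(-69) = (33*(2 - 1*6))*(-69) = (33*(2 - 6))*(-69) = (33*(-4))*(-69) = -132*(-69) = 9108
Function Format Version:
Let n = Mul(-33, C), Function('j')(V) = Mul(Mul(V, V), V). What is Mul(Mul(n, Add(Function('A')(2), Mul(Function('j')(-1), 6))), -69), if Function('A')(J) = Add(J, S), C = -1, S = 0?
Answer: 9108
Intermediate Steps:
Function('j')(V) = Pow(V, 3) (Function('j')(V) = Mul(Pow(V, 2), V) = Pow(V, 3))
Function('A')(J) = J (Function('A')(J) = Add(J, 0) = J)
n = 33 (n = Mul(-33, -1) = 33)
Mul(Mul(n, Add(Function('A')(2), Mul(Function('j')(-1), 6))), -69) = Mul(Mul(33, Add(2, Mul(Pow(-1, 3), 6))), -69) = Mul(Mul(33, Add(2, Mul(-1, 6))), -69) = Mul(Mul(33, Add(2, -6)), -69) = Mul(Mul(33, -4), -69) = Mul(-132, -69) = 9108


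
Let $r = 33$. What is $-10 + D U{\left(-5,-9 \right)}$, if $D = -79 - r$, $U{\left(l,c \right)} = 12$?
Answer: $-1354$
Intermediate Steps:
$D = -112$ ($D = -79 - 33 = -112$)
$-10 + D U{\left(-5,-9 \right)} = -10 - 1344 = -1354$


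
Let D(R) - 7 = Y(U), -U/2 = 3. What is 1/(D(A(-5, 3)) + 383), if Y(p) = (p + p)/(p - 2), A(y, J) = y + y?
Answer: 2/783 ≈ 0.0025543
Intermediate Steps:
U = -6 (U = -2*3 = -6)
A(y, J) = 2*y
Y(p) = 2*p/(-2 + p) (Y(p) = (2*p)/(-2 + p) = 2*p/(-2 + p))
D(R) = 17/2 (D(R) = 7 + 2*(-6)/(-2 - 6) = 7 + 2*(-6)/(-8) = 7 + 2*(-6)*(-1/8) = 7 + 3/2 = 17/2)
1/(D(A(-5, 3)) + 383) = 1/(17/2 + 383) = 1/(783/2) = 2/783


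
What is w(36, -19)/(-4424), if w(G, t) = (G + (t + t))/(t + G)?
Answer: 1/37604 ≈ 2.6593e-5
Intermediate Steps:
w(G, t) = (G + 2*t)/(G + t)
w(36, -19)/(-4424) = ((36 + 2*(-19))/(36 - 19))/(-4424) = ((36 - 38)/17)*(-1/4424) = ((1/17)*(-2))*(-1/4424) = -2/17*(-1/4424) = 1/37604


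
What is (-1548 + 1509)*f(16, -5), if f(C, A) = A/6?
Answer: 65/2 ≈ 32.500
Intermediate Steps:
f(C, A) = A/6 (f(C, A) = A*(⅙) = A/6)
(-1548 + 1509)*f(16, -5) = (-1548 + 1509)*((⅙)*(-5)) = -39*(-⅚) = 65/2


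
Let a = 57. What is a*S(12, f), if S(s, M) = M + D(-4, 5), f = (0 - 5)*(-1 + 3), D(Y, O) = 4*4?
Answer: 342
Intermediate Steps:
D(Y, O) = 16
f = -10 (f = -5*2 = -10)
S(s, M) = 16 + M (S(s, M) = M + 16 = 16 + M)
a*S(12, f) = 57*(16 - 10) = 57*6 = 342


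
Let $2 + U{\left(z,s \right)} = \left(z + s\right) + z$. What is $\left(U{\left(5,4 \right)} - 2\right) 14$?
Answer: $140$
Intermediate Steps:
$U{\left(z,s \right)} = -2 + s + 2 z$ ($U{\left(z,s \right)} = -2 + \left(\left(z + s\right) + z\right) = -2 + \left(\left(s + z\right) + z\right) = -2 + \left(s + 2 z\right) = -2 + s + 2 z$)
$\left(U{\left(5,4 \right)} - 2\right) 14 = \left(\left(-2 + 4 + 2 \cdot 5\right) - 2\right) 14 = \left(\left(-2 + 4 + 10\right) - 2\right) 14 = \left(12 - 2\right) 14 = 10 \cdot 14 = 140$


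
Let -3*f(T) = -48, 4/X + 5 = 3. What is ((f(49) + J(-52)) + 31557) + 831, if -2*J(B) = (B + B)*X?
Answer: 32300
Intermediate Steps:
X = -2 (X = 4/(-5 + 3) = 4/(-2) = 4*(-½) = -2)
f(T) = 16 (f(T) = -⅓*(-48) = 16)
J(B) = 2*B (J(B) = -(B + B)*(-2)/2 = -2*B*(-2)/2 = -(-2)*B = 2*B)
((f(49) + J(-52)) + 31557) + 831 = ((16 + 2*(-52)) + 31557) + 831 = ((16 - 104) + 31557) + 831 = (-88 + 31557) + 831 = 31469 + 831 = 32300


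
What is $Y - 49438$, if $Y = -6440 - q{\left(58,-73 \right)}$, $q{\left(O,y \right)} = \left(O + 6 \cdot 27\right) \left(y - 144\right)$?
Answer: $-8138$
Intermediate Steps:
$q{\left(O,y \right)} = \left(-144 + y\right) \left(162 + O\right)$ ($q{\left(O,y \right)} = \left(O + 162\right) \left(-144 + y\right) = \left(162 + O\right) \left(-144 + y\right) = \left(-144 + y\right) \left(162 + O\right)$)
$Y = 41300$ ($Y = -6440 - \left(-23328 - 8352 + 162 \left(-73\right) + 58 \left(-73\right)\right) = -6440 - \left(-23328 - 8352 - 11826 - 4234\right) = -6440 - -47740 = -6440 + 47740 = 41300$)
$Y - 49438 = 41300 - 49438 = -8138$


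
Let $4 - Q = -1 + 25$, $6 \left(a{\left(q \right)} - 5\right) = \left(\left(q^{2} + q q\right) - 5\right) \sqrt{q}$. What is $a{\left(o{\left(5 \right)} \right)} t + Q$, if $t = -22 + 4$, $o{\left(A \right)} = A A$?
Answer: $-18785$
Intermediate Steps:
$o{\left(A \right)} = A^{2}$
$a{\left(q \right)} = 5 + \frac{\sqrt{q} \left(-5 + 2 q^{2}\right)}{6}$ ($a{\left(q \right)} = 5 + \frac{\left(\left(q^{2} + q q\right) - 5\right) \sqrt{q}}{6} = 5 + \frac{\left(\left(q^{2} + q^{2}\right) - 5\right) \sqrt{q}}{6} = 5 + \frac{\left(2 q^{2} - 5\right) \sqrt{q}}{6} = 5 + \frac{\left(-5 + 2 q^{2}\right) \sqrt{q}}{6} = 5 + \frac{\sqrt{q} \left(-5 + 2 q^{2}\right)}{6}$)
$Q = -20$ ($Q = 4 - \left(-1 + 25\right) = 4 - 24 = -20$)
$t = -18$
$a{\left(o{\left(5 \right)} \right)} t + Q = \left(5 - \frac{5 \sqrt{5^{2}}}{6} + \frac{\left(5^{2}\right)^{\frac{5}{2}}}{3}\right) \left(-18\right) - 20 = \left(5 - \frac{5 \sqrt{25}}{6} + \frac{25^{\frac{5}{2}}}{3}\right) \left(-18\right) - 20 = \left(5 - \frac{25}{6} + \frac{1}{3} \cdot 3125\right) \left(-18\right) - 20 = \left(5 - \frac{25}{6} + \frac{3125}{3}\right) \left(-18\right) - 20 = \frac{2085}{2} \left(-18\right) - 20 = -18765 - 20 = -18785$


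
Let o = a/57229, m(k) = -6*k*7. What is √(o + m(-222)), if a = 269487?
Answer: 3*√3394777752823/57229 ≈ 96.585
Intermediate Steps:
m(k) = -42*k
o = 269487/57229 ≈ 4.7089
√(o + m(-222)) = √(269487/57229 - 42*(-222)) = √(269487/57229 + 9324) = √(533872683/57229) = 3*√3394777752823/57229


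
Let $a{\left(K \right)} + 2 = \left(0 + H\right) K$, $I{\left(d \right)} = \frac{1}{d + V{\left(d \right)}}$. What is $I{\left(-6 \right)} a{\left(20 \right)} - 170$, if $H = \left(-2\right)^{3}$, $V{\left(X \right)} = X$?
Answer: $- \frac{313}{2} \approx -156.5$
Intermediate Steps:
$H = -8$
$I{\left(d \right)} = \frac{1}{2 d}$ ($I{\left(d \right)} = \frac{1}{d + d} = \frac{1}{2 d}$)
$a{\left(K \right)} = -2 - 8 K$ ($a{\left(K \right)} = -2 + \left(0 - 8\right) K = -2 - 8 K$)
$I{\left(-6 \right)} a{\left(20 \right)} - 170 = \frac{1}{2 \left(-6\right)} \left(-2 - 160\right) - 170 = \frac{1}{2} \left(- \frac{1}{6}\right) \left(-2 - 160\right) - 170 = \left(- \frac{1}{12}\right) \left(-162\right) - 170 = \frac{27}{2} - 170 = - \frac{313}{2}$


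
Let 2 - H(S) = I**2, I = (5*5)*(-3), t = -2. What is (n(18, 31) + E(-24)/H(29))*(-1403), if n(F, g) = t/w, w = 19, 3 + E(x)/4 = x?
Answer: 12899182/106837 ≈ 120.74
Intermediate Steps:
E(x) = -12 + 4*x
I = -75 (I = 25*(-3) = -75)
H(S) = -5623 (H(S) = 2 - 1*(-75)**2 = 2 - 1*5625 = 2 - 5625 = -5623)
n(F, g) = -2/19
(n(18, 31) + E(-24)/H(29))*(-1403) = (-2/19 + (-12 + 4*(-24))/(-5623))*(-1403) = (-2/19 + (-12 - 96)*(-1/5623))*(-1403) = (-2/19 - 108*(-1/5623))*(-1403) = (-2/19 + 108/5623)*(-1403) = -9194/106837*(-1403) = 12899182/106837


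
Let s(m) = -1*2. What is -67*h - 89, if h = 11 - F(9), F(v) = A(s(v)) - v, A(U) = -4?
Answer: -1697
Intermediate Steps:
s(m) = -2
F(v) = -4 - v
h = 24 (h = 11 - (-4 - 1*9) = 11 - (-4 - 9) = 11 - 1*(-13) = 11 + 13 = 24)
-67*h - 89 = -67*24 - 89 = -1608 - 89 = -1697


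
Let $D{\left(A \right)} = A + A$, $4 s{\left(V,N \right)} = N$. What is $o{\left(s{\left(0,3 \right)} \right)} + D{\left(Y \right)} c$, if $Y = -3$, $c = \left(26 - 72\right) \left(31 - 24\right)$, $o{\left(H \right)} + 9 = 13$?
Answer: $1936$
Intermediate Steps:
$s{\left(V,N \right)} = \frac{N}{4}$
$o{\left(H \right)} = 4$ ($o{\left(H \right)} = -9 + 13 = 4$)
$c = -322$ ($c = \left(-46\right) 7 = -322$)
$D{\left(A \right)} = 2 A$
$o{\left(s{\left(0,3 \right)} \right)} + D{\left(Y \right)} c = 4 + 2 \left(-3\right) \left(-322\right) = 4 - -1932 = 4 + 1932 = 1936$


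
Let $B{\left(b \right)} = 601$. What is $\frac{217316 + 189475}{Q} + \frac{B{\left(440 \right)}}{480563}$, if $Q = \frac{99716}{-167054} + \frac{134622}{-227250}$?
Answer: $- \frac{185552100722644472}{542484984239} \approx -3.4204 \cdot 10^{5}$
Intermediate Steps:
$Q = - \frac{12417383}{10440875}$ ($Q = 99716 \left(- \frac{1}{167054}\right) + 134622 \left(- \frac{1}{227250}\right) = - \frac{49858}{83527} - \frac{7479}{12625} = - \frac{12417383}{10440875} \approx -1.1893$)
$\frac{217316 + 189475}{Q} + \frac{B{\left(440 \right)}}{480563} = \frac{217316 + 189475}{- \frac{12417383}{10440875}} + \frac{601}{480563} = 406791 \left(- \frac{10440875}{12417383}\right) + 601 \cdot \frac{1}{480563} = - \frac{386113998375}{1128853} + \frac{601}{480563} = - \frac{185552100722644472}{542484984239}$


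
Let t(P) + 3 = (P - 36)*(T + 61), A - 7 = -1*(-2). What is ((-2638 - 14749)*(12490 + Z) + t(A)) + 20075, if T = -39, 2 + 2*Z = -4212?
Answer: -180509743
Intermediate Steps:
Z = -2107 (Z = -1 + (½)*(-4212) = -1 - 2106 = -2107)
A = 9 (A = 7 - 1*(-2) = 7 + 2 = 9)
t(P) = -795 + 22*P (t(P) = -3 + (P - 36)*(-39 + 61) = -3 + (-36 + P)*22 = -3 + (-792 + 22*P) = -795 + 22*P)
((-2638 - 14749)*(12490 + Z) + t(A)) + 20075 = ((-2638 - 14749)*(12490 - 2107) + (-795 + 22*9)) + 20075 = (-17387*10383 + (-795 + 198)) + 20075 = (-180529221 - 597) + 20075 = -180529818 + 20075 = -180509743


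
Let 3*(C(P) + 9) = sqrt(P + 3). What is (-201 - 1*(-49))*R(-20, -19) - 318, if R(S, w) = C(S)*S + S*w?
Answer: -85438 + 3040*I*sqrt(17)/3 ≈ -85438.0 + 4178.1*I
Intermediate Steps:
C(P) = -9 + sqrt(3 + P)/3 (C(P) = -9 + sqrt(P + 3)/3 = -9 + sqrt(3 + P)/3)
R(S, w) = S*w + S*(-9 + sqrt(3 + S)/3) (R(S, w) = (-9 + sqrt(3 + S)/3)*S + S*w = S*(-9 + sqrt(3 + S)/3) + S*w = S*w + S*(-9 + sqrt(3 + S)/3))
(-201 - 1*(-49))*R(-20, -19) - 318 = (-201 - 1*(-49))*((1/3)*(-20)*(-27 + sqrt(3 - 20) + 3*(-19))) - 318 = (-201 + 49)*((1/3)*(-20)*(-27 + sqrt(-17) - 57)) - 318 = -152*(-20)*(-27 + I*sqrt(17) - 57)/3 - 318 = -152*(-20)*(-84 + I*sqrt(17))/3 - 318 = -152*(560 - 20*I*sqrt(17)/3) - 318 = (-85120 + 3040*I*sqrt(17)/3) - 318 = -85438 + 3040*I*sqrt(17)/3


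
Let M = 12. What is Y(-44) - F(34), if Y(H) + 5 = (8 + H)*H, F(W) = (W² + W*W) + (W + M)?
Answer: -779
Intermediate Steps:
F(W) = 12 + W + 2*W² (F(W) = (W² + W*W) + (W + 12) = (W² + W²) + (12 + W) = 2*W² + (12 + W) = 12 + W + 2*W²)
Y(H) = -5 + H*(8 + H) (Y(H) = -5 + (8 + H)*H = -5 + H*(8 + H))
Y(-44) - F(34) = (-5 + (-44)² + 8*(-44)) - (12 + 34 + 2*34²) = (-5 + 1936 - 352) - (12 + 34 + 2*1156) = 1579 - (12 + 34 + 2312) = 1579 - 1*2358 = 1579 - 2358 = -779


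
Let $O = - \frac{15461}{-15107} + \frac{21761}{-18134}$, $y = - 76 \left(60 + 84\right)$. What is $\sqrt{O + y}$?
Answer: $\frac{5 i \sqrt{32853887378455549242}}{273950338} \approx 104.61 i$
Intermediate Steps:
$y = -10944$ ($y = \left(-76\right) 144 = -10944$)
$O = - \frac{48373653}{273950338}$ ($O = \left(-15461\right) \left(- \frac{1}{15107}\right) + 21761 \left(- \frac{1}{18134}\right) = \frac{15461}{15107} - \frac{21761}{18134} = - \frac{48373653}{273950338} \approx -0.17658$)
$\sqrt{O + y} = \sqrt{- \frac{48373653}{273950338} - 10944} = \sqrt{- \frac{2998160872725}{273950338}} = \frac{5 i \sqrt{32853887378455549242}}{273950338}$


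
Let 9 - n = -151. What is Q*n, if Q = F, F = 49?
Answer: 7840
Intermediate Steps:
Q = 49
n = 160 (n = 9 - 1*(-151) = 9 + 151 = 160)
Q*n = 49*160 = 7840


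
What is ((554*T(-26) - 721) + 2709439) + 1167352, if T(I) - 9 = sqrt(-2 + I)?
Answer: 3881056 + 1108*I*sqrt(7) ≈ 3.8811e+6 + 2931.5*I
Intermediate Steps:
T(I) = 9 + sqrt(-2 + I)
((554*T(-26) - 721) + 2709439) + 1167352 = ((554*(9 + sqrt(-2 - 26)) - 721) + 2709439) + 1167352 = ((554*(9 + sqrt(-28)) - 721) + 2709439) + 1167352 = ((554*(9 + 2*I*sqrt(7)) - 721) + 2709439) + 1167352 = (((4986 + 1108*I*sqrt(7)) - 721) + 2709439) + 1167352 = ((4265 + 1108*I*sqrt(7)) + 2709439) + 1167352 = (2713704 + 1108*I*sqrt(7)) + 1167352 = 3881056 + 1108*I*sqrt(7)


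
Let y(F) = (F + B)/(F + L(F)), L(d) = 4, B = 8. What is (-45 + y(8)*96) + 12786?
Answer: 12869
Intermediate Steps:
y(F) = (8 + F)/(4 + F) (y(F) = (F + 8)/(F + 4) = (8 + F)/(4 + F))
(-45 + y(8)*96) + 12786 = (-45 + ((8 + 8)/(4 + 8))*96) + 12786 = (-45 + (16/12)*96) + 12786 = (-45 + ((1/12)*16)*96) + 12786 = (-45 + (4/3)*96) + 12786 = (-45 + 128) + 12786 = 83 + 12786 = 12869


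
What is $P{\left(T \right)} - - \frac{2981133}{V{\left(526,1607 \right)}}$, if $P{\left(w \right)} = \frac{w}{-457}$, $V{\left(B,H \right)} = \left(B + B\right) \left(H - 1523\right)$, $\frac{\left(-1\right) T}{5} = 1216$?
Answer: $\frac{633218407}{13461392} \approx 47.04$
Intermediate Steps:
$T = -6080$ ($T = \left(-5\right) 1216 = -6080$)
$V{\left(B,H \right)} = 2 B \left(-1523 + H\right)$
$P{\left(w \right)} = - \frac{w}{457}$ ($P{\left(w \right)} = w \left(- \frac{1}{457}\right) = - \frac{w}{457}$)
$P{\left(T \right)} - - \frac{2981133}{V{\left(526,1607 \right)}} = \left(- \frac{1}{457}\right) \left(-6080\right) - - \frac{2981133}{2 \cdot 526 \left(-1523 + 1607\right)} = \frac{6080}{457} - - \frac{2981133}{2 \cdot 526 \cdot 84} = \frac{6080}{457} - - \frac{2981133}{88368} = \frac{6080}{457} - \left(-2981133\right) \frac{1}{88368} = \frac{6080}{457} - - \frac{993711}{29456} = \frac{6080}{457} + \frac{993711}{29456} = \frac{633218407}{13461392}$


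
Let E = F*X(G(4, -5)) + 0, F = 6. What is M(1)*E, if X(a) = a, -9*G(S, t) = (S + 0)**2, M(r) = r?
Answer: -32/3 ≈ -10.667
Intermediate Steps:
G(S, t) = -S**2/9 (G(S, t) = -(S + 0)**2/9 = -S**2/9)
E = -32/3 (E = 6*(-1/9*4**2) + 0 = 6*(-1/9*16) + 0 = 6*(-16/9) + 0 = -32/3 + 0 = -32/3 ≈ -10.667)
M(1)*E = 1*(-32/3) = -32/3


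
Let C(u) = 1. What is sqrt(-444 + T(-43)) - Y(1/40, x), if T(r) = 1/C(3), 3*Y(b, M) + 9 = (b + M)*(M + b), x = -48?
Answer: -3668161/4800 + I*sqrt(443) ≈ -764.2 + 21.048*I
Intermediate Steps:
Y(b, M) = -3 + (M + b)**2/3 (Y(b, M) = -3 + ((b + M)*(M + b))/3 = -3 + ((M + b)*(M + b))/3 = -3 + (M + b)**2/3)
T(r) = 1 (T(r) = 1/1 = 1)
sqrt(-444 + T(-43)) - Y(1/40, x) = sqrt(-444 + 1) - (-3 + (-48 + 1/40)**2/3) = sqrt(-443) - (-3 + (-48 + 1/40)**2/3) = I*sqrt(443) - (-3 + (-1919/40)**2/3) = I*sqrt(443) - (-3 + (1/3)*(3682561/1600)) = I*sqrt(443) - (-3 + 3682561/4800) = I*sqrt(443) - 1*3668161/4800 = I*sqrt(443) - 3668161/4800 = -3668161/4800 + I*sqrt(443)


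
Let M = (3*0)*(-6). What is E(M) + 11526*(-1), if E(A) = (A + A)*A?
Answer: -11526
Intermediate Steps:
M = 0 (M = 0*(-6) = 0)
E(A) = 2*A² (E(A) = (2*A)*A = 2*A²)
E(M) + 11526*(-1) = 2*0² + 11526*(-1) = 2*0 - 11526 = 0 - 11526 = -11526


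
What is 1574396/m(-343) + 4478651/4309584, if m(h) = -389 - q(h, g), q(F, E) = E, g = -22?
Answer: -6783348146347/1581617328 ≈ -4288.9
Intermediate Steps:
m(h) = -367 (m(h) = -389 - 1*(-22) = -389 + 22 = -367)
1574396/m(-343) + 4478651/4309584 = 1574396/(-367) + 4478651/4309584 = 1574396*(-1/367) + 4478651*(1/4309584) = -1574396/367 + 4478651/4309584 = -6783348146347/1581617328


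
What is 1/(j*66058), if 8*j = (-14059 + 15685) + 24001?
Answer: 4/846434183 ≈ 4.7257e-9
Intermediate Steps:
j = 25627/8 (j = ((-14059 + 15685) + 24001)/8 = (1626 + 24001)/8 = (⅛)*25627 = 25627/8 ≈ 3203.4)
1/(j*66058) = 1/((25627/8)*66058) = (8/25627)*(1/66058) = 4/846434183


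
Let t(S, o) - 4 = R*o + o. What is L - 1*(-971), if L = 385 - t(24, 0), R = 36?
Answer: 1352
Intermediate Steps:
t(S, o) = 4 + 37*o (t(S, o) = 4 + (36*o + o) = 4 + 37*o)
L = 381 (L = 385 - (4 + 37*0) = 385 - (4 + 0) = 385 - 1*4 = 385 - 4 = 381)
L - 1*(-971) = 381 - 1*(-971) = 381 + 971 = 1352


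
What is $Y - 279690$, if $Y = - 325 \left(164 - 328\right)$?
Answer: $-226390$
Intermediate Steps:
$Y = 53300$ ($Y = \left(-325\right) \left(-164\right) = 53300$)
$Y - 279690 = 53300 - 279690 = -226390$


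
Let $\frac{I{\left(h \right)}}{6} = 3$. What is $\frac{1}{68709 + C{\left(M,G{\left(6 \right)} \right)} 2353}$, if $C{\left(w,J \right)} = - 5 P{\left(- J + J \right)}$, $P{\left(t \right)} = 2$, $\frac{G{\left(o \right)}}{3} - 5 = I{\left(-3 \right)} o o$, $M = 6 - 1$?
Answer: $\frac{1}{45179} \approx 2.2134 \cdot 10^{-5}$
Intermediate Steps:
$M = 5$ ($M = 6 - 1 = 5$)
$I{\left(h \right)} = 18$ ($I{\left(h \right)} = 6 \cdot 3 = 18$)
$G{\left(o \right)} = 15 + 54 o^{2}$ ($G{\left(o \right)} = 15 + 3 \cdot 18 o o = 15 + 3 \cdot 18 o^{2} = 15 + 54 o^{2}$)
$C{\left(w,J \right)} = -10$ ($C{\left(w,J \right)} = \left(-5\right) 2 = -10$)
$\frac{1}{68709 + C{\left(M,G{\left(6 \right)} \right)} 2353} = \frac{1}{68709 - 23530} = \frac{1}{45179}$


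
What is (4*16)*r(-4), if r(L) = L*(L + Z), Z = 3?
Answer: 256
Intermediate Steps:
r(L) = L*(3 + L) (r(L) = L*(L + 3) = L*(3 + L))
(4*16)*r(-4) = (4*16)*(-4*(3 - 4)) = 64*(-4*(-1)) = 64*4 = 256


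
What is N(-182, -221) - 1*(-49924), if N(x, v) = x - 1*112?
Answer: 49630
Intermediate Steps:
N(x, v) = -112 + x (N(x, v) = x - 112 = -112 + x)
N(-182, -221) - 1*(-49924) = (-112 - 182) - 1*(-49924) = -294 + 49924 = 49630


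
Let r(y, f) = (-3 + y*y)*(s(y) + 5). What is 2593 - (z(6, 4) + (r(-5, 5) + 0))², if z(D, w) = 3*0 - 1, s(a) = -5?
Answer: 2592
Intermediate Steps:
r(y, f) = 0 (r(y, f) = (-3 + y*y)*(-5 + 5) = (-3 + y²)*0 = 0)
z(D, w) = -1 (z(D, w) = 0 - 1 = -1)
2593 - (z(6, 4) + (r(-5, 5) + 0))² = 2593 - (-1 + (0 + 0))² = 2593 - (-1 + 0)² = 2593 - 1*(-1)² = 2593 - 1*1 = 2593 - 1 = 2592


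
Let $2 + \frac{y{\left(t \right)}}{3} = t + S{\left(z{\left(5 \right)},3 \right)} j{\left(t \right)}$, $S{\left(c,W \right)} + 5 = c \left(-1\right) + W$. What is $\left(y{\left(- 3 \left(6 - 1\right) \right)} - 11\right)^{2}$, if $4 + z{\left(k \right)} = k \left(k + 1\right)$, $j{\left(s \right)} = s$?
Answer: $1435204$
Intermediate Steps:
$z{\left(k \right)} = -4 + k \left(1 + k\right)$ ($z{\left(k \right)} = -4 + k \left(k + 1\right) = -4 + k \left(1 + k\right)$)
$S{\left(c,W \right)} = -5 + W - c$ ($S{\left(c,W \right)} = -5 + \left(c \left(-1\right) + W\right) = -5 + \left(- c + W\right) = -5 + \left(W - c\right) = -5 + W - c$)
$y{\left(t \right)} = -6 - 81 t$ ($y{\left(t \right)} = -6 + 3 \left(t + \left(-5 + 3 - \left(-4 + 5 + 5^{2}\right)\right) t\right) = -6 + 3 \left(t + \left(-5 + 3 - \left(-4 + 5 + 25\right)\right) t\right) = -6 + 3 \left(t + \left(-5 + 3 - 26\right) t\right) = -6 + 3 \left(t - 28 t\right) = -6 + 3 \left(- 27 t\right) = -6 - 81 t$)
$\left(y{\left(- 3 \left(6 - 1\right) \right)} - 11\right)^{2} = \left(\left(-6 - 81 \left(- 3 \left(6 - 1\right)\right)\right) - 11\right)^{2} = \left(\left(-6 - 81 \left(\left(-3\right) 5\right)\right) - 11\right)^{2} = \left(\left(-6 - -1215\right) - 11\right)^{2} = \left(\left(-6 + 1215\right) - 11\right)^{2} = \left(1209 - 11\right)^{2} = 1198^{2} = 1435204$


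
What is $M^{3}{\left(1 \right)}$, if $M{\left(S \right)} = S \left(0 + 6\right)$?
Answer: $216$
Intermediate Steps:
$M{\left(S \right)} = 6 S$ ($M{\left(S \right)} = S 6 = 6 S$)
$M^{3}{\left(1 \right)} = \left(6 \cdot 1\right)^{3} = 6^{3} = 216$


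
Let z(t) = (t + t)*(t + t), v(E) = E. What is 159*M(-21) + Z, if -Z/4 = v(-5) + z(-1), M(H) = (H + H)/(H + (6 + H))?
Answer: 379/2 ≈ 189.50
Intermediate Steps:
z(t) = 4*t**2 (z(t) = (2*t)*(2*t) = 4*t**2)
M(H) = 2*H/(6 + 2*H) (M(H) = (2*H)/(6 + 2*H) = 2*H/(6 + 2*H))
Z = 4 (Z = -4*(-5 + 4*(-1)**2) = -4*(-5 + 4*1) = -4*(-5 + 4) = -4*(-1) = 4)
159*M(-21) + Z = 159*(-21/(3 - 21)) + 4 = 159*(-21/(-18)) + 4 = 159*(-21*(-1/18)) + 4 = 159*(7/6) + 4 = 371/2 + 4 = 379/2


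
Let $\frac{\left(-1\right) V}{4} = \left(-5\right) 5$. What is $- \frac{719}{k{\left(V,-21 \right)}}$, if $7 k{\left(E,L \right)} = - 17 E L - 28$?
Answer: $- \frac{719}{5096} \approx -0.14109$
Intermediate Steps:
$V = 100$ ($V = - 4 \left(\left(-5\right) 5\right) = \left(-4\right) \left(-25\right) = 100$)
$k{\left(E,L \right)} = -4 - \frac{17 E L}{7}$ ($k{\left(E,L \right)} = \frac{- 17 E L - 28}{7} = \frac{-28 - 17 E L}{7} = -4 - \frac{17 E L}{7}$)
$- \frac{719}{k{\left(V,-21 \right)}} = - \frac{719}{-4 - \frac{1700}{7} \left(-21\right)} = - \frac{719}{-4 + 5100} = - \frac{719}{5096}$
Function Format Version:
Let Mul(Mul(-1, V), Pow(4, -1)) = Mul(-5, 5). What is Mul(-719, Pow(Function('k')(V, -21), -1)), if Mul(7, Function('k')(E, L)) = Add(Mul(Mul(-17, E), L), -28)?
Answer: Rational(-719, 5096) ≈ -0.14109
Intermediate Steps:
V = 100 (V = Mul(-4, Mul(-5, 5)) = Mul(-4, -25) = 100)
Function('k')(E, L) = Add(-4, Mul(Rational(-17, 7), E, L)) (Function('k')(E, L) = Mul(Rational(1, 7), Add(Mul(Mul(-17, E), L), -28)) = Mul(Rational(1, 7), Add(Mul(-17, E, L), -28)) = Mul(Rational(1, 7), Add(-28, Mul(-17, E, L))) = Add(-4, Mul(Rational(-17, 7), E, L)))
Mul(-719, Pow(Function('k')(V, -21), -1)) = Mul(-719, Pow(Add(-4, Mul(Rational(-17, 7), 100, -21)), -1)) = Mul(-719, Pow(Add(-4, 5100), -1)) = Mul(-719, Pow(5096, -1)) = Mul(-719, Rational(1, 5096)) = Rational(-719, 5096)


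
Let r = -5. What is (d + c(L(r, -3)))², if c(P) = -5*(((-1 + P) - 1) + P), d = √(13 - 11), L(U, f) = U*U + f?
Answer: (-210 + √2)² ≈ 43508.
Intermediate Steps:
L(U, f) = f + U² (L(U, f) = U² + f = f + U²)
d = √2 ≈ 1.4142
c(P) = 10 - 10*P (c(P) = -5*((-2 + P) + P) = -5*(-2 + 2*P) = 10 - 10*P)
(d + c(L(r, -3)))² = (√2 + (10 - 10*(-3 + (-5)²)))² = (√2 + (10 - 10*(-3 + 25)))² = (√2 + (10 - 10*22))² = (√2 + (10 - 220))² = (√2 - 210)² = (-210 + √2)²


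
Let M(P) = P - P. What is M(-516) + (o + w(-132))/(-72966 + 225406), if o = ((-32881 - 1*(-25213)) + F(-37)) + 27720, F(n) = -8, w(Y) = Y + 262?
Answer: 10087/76220 ≈ 0.13234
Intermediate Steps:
w(Y) = 262 + Y
o = 20044 (o = ((-32881 - 1*(-25213)) - 8) + 27720 = ((-32881 + 25213) - 8) + 27720 = (-7668 - 8) + 27720 = -7676 + 27720 = 20044)
M(P) = 0
M(-516) + (o + w(-132))/(-72966 + 225406) = 0 + (20044 + (262 - 132))/(-72966 + 225406) = 0 + (20044 + 130)/152440 = 0 + 20174*(1/152440) = 0 + 10087/76220 = 10087/76220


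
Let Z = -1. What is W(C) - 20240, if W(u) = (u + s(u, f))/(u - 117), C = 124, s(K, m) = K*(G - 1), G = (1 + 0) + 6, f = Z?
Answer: -20116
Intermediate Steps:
f = -1
G = 7 (G = 1 + 6 = 7)
s(K, m) = 6*K (s(K, m) = K*(7 - 1) = K*6 = 6*K)
W(u) = 7*u/(-117 + u) (W(u) = (u + 6*u)/(u - 117) = (7*u)/(-117 + u) = 7*u/(-117 + u))
W(C) - 20240 = 7*124/(-117 + 124) - 20240 = 7*124/7 - 20240 = 7*124*(⅐) - 20240 = 124 - 20240 = -20116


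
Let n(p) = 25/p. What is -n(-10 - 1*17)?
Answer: 25/27 ≈ 0.92593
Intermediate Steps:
-n(-10 - 1*17) = -25/(-10 - 1*17) = -25/(-10 - 17) = -25/(-27) = -25*(-1)/27 = -1*(-25/27) = 25/27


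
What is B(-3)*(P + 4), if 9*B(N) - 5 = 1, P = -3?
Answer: 2/3 ≈ 0.66667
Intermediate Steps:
B(N) = 2/3 (B(N) = 5/9 + (1/9)*1 = 5/9 + 1/9 = 2/3)
B(-3)*(P + 4) = 2*(-3 + 4)/3 = (2/3)*1 = 2/3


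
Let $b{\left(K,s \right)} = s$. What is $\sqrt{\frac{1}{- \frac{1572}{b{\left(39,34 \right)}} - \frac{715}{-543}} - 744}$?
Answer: $\frac{i \sqrt{127918867751589}}{414643} \approx 27.277 i$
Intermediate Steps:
$\sqrt{\frac{1}{- \frac{1572}{b{\left(39,34 \right)}} - \frac{715}{-543}} - 744} = \sqrt{\frac{1}{- \frac{1572}{34} - \frac{715}{-543}} - 744} = \sqrt{\frac{1}{\left(-1572\right) \frac{1}{34} - - \frac{715}{543}} - 744} = \sqrt{\frac{1}{- \frac{786}{17} + \frac{715}{543}} - 744} = \sqrt{\frac{1}{- \frac{414643}{9231}} - 744} = \sqrt{- \frac{9231}{414643} - 744} = \sqrt{- \frac{308503623}{414643}} = \frac{i \sqrt{127918867751589}}{414643}$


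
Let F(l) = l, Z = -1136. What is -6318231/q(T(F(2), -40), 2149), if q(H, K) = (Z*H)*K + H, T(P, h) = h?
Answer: -6318231/97650520 ≈ -0.064703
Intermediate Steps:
q(H, K) = H - 1136*H*K (q(H, K) = (-1136*H)*K + H = -1136*H*K + H = H - 1136*H*K)
-6318231/q(T(F(2), -40), 2149) = -6318231*(-1/(40*(1 - 1136*2149))) = -6318231*(-1/(40*(1 - 2441264))) = -6318231/((-40*(-2441263))) = -6318231/97650520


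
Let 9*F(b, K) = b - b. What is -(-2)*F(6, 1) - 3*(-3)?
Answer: 9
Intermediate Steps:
F(b, K) = 0 (F(b, K) = (b - b)/9 = (⅑)*0 = 0)
-(-2)*F(6, 1) - 3*(-3) = -(-2)*0 - 3*(-3) = -2*0 + 9 = 0 + 9 = 9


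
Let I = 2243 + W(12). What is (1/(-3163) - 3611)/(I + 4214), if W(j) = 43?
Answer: -5710797/10279750 ≈ -0.55554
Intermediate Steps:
I = 2286 (I = 2243 + 43 = 2286)
(1/(-3163) - 3611)/(I + 4214) = (1/(-3163) - 3611)/(2286 + 4214) = (-1/3163 - 3611)/6500 = -11421594/3163*1/6500 = -5710797/10279750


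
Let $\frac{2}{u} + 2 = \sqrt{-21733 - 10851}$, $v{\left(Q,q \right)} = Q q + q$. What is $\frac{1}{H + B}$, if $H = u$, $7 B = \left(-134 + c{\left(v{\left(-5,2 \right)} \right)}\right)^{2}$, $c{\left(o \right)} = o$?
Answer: $\frac{7 \left(i + \sqrt{8146}\right)}{20157 i + 20164 \sqrt{8146}} \approx 0.00034715 + 1.3351 \cdot 10^{-9} i$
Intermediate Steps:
$v{\left(Q,q \right)} = q + Q q$
$u = \frac{2}{-2 + 2 i \sqrt{8146}}$ ($u = \frac{2}{-2 + \sqrt{-21733 - 10851}} = \frac{2}{-2 + \sqrt{-32584}} = \frac{2}{-2 + 2 i \sqrt{8146}} \approx -0.00012274 - 0.011078 i$)
$B = \frac{20164}{7}$ ($B = \frac{\left(-134 + 2 \left(1 - 5\right)\right)^{2}}{7} = \frac{\left(-134 + 2 \left(-4\right)\right)^{2}}{7} = \frac{\left(-134 - 8\right)^{2}}{7} = \frac{\left(-142\right)^{2}}{7} = \frac{1}{7} \cdot 20164 = \frac{20164}{7} \approx 2880.6$)
$H = - \frac{i}{i + \sqrt{8146}} \approx -0.00012274 - 0.011078 i$
$\frac{1}{H + B} = \frac{1}{- \frac{i}{i + \sqrt{8146}} + \frac{20164}{7}} = \frac{1}{\frac{20164}{7} - \frac{i}{i + \sqrt{8146}}}$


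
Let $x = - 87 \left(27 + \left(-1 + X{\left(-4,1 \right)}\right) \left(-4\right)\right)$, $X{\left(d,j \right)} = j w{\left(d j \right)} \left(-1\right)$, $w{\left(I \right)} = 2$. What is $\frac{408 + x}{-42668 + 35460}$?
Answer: $\frac{2985}{7208} \approx 0.41412$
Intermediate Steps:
$X{\left(d,j \right)} = - 2 j$ ($X{\left(d,j \right)} = j 2 \left(-1\right) = 2 j \left(-1\right) = - 2 j$)
$x = -3393$ ($x = - 87 \left(27 + \left(-1 - 2\right) \left(-4\right)\right) = - 87 \left(27 - -12\right) = - 87 \left(27 + 12\right) = \left(-87\right) 39 = -3393$)
$\frac{408 + x}{-42668 + 35460} = \frac{408 - 3393}{-42668 + 35460} = - \frac{2985}{-7208} = \left(-2985\right) \left(- \frac{1}{7208}\right) = \frac{2985}{7208}$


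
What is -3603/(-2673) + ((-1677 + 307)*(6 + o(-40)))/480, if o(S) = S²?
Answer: -32663659/7128 ≈ -4582.4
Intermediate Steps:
-3603/(-2673) + ((-1677 + 307)*(6 + o(-40)))/480 = -3603/(-2673) + ((-1677 + 307)*(6 + (-40)²))/480 = -3603*(-1/2673) - 1370*(6 + 1600)*(1/480) = 1201/891 - 1370*1606*(1/480) = 1201/891 - 2200220*1/480 = 1201/891 - 110011/24 = -32663659/7128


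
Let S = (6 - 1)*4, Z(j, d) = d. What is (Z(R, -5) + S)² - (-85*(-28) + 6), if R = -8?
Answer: -2161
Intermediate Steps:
S = 20 (S = 5*4 = 20)
(Z(R, -5) + S)² - (-85*(-28) + 6) = (-5 + 20)² - (-85*(-28) + 6) = 15² - (2380 + 6) = 225 - 1*2386 = 225 - 2386 = -2161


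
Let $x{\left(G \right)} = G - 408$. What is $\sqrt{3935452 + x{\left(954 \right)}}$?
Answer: $\sqrt{3935998} \approx 1983.9$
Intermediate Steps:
$x{\left(G \right)} = -408 + G$ ($x{\left(G \right)} = G - 408 = -408 + G$)
$\sqrt{3935452 + x{\left(954 \right)}} = \sqrt{3935452 + \left(-408 + 954\right)} = \sqrt{3935452 + 546} = \sqrt{3935998}$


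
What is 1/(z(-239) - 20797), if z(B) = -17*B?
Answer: -1/16734 ≈ -5.9759e-5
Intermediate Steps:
1/(z(-239) - 20797) = 1/(-17*(-239) - 20797) = 1/(4063 - 20797) = 1/(-16734) = -1/16734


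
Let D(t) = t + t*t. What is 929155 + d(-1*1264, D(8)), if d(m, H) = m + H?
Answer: 927963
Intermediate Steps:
D(t) = t + t**2
d(m, H) = H + m
929155 + d(-1*1264, D(8)) = 929155 + (8*(1 + 8) - 1*1264) = 929155 + (8*9 - 1264) = 929155 + (72 - 1264) = 929155 - 1192 = 927963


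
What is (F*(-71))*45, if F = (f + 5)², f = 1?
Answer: -115020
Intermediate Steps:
F = 36 (F = (1 + 5)² = 6² = 36)
(F*(-71))*45 = (36*(-71))*45 = -2556*45 = -115020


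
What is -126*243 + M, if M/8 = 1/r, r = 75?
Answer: -2296342/75 ≈ -30618.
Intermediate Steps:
M = 8/75 ≈ 0.10667
-126*243 + M = -126*243 + 8/75 = -30618 + 8/75 = -2296342/75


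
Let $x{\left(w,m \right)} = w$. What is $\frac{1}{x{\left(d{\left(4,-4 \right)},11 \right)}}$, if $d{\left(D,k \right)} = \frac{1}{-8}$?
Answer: $-8$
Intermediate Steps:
$d{\left(D,k \right)} = - \frac{1}{8}$
$\frac{1}{x{\left(d{\left(4,-4 \right)},11 \right)}} = \frac{1}{- \frac{1}{8}} = -8$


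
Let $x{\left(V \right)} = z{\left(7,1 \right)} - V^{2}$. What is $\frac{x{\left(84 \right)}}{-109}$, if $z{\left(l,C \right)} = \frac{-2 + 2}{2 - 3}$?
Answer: $\frac{7056}{109} \approx 64.734$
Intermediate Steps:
$z{\left(l,C \right)} = 0$ ($z{\left(l,C \right)} = \frac{0}{-1} = 0 \left(-1\right) = 0$)
$x{\left(V \right)} = - V^{2}$ ($x{\left(V \right)} = 0 - V^{2} = - V^{2}$)
$\frac{x{\left(84 \right)}}{-109} = \frac{\left(-1\right) 84^{2}}{-109} = \left(-1\right) 7056 \left(- \frac{1}{109}\right) = \left(-7056\right) \left(- \frac{1}{109}\right) = \frac{7056}{109}$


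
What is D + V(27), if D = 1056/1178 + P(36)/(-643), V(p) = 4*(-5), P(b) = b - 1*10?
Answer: -7250350/378727 ≈ -19.144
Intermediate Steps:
P(b) = -10 + b (P(b) = b - 10 = -10 + b)
V(p) = -20
D = 324190/378727 (D = 1056/1178 + (-10 + 36)/(-643) = 1056*(1/1178) + 26*(-1/643) = 528/589 - 26/643 = 324190/378727 ≈ 0.85600)
D + V(27) = 324190/378727 - 20 = -7250350/378727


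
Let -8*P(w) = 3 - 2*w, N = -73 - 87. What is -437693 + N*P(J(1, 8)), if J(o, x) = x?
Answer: -437953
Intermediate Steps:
N = -160
P(w) = -3/8 + w/4 (P(w) = -(3 - 2*w)/8 = -3/8 + w/4)
-437693 + N*P(J(1, 8)) = -437693 - 160*(-3/8 + (¼)*8) = -437693 - 160*(-3/8 + 2) = -437693 - 160*13/8 = -437693 - 260 = -437953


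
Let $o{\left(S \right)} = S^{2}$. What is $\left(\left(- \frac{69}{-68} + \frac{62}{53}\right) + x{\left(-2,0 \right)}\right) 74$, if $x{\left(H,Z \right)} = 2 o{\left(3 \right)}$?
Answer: $\frac{2691565}{1802} \approx 1493.7$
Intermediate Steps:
$x{\left(H,Z \right)} = 18$ ($x{\left(H,Z \right)} = 2 \cdot 3^{2} = 2 \cdot 9 = 18$)
$\left(\left(- \frac{69}{-68} + \frac{62}{53}\right) + x{\left(-2,0 \right)}\right) 74 = \left(\left(- \frac{69}{-68} + \frac{62}{53}\right) + 18\right) 74 = \left(\left(\left(-69\right) \left(- \frac{1}{68}\right) + 62 \cdot \frac{1}{53}\right) + 18\right) 74 = \left(\left(\frac{69}{68} + \frac{62}{53}\right) + 18\right) 74 = \left(\frac{7873}{3604} + 18\right) 74 = \frac{72745}{3604} \cdot 74 = \frac{2691565}{1802}$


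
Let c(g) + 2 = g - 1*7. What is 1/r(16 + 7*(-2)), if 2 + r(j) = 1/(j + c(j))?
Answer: -5/11 ≈ -0.45455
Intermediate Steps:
c(g) = -9 + g (c(g) = -2 + (g - 1*7) = -2 + (g - 7) = -2 + (-7 + g) = -9 + g)
r(j) = -2 + 1/(-9 + 2*j) (r(j) = -2 + 1/(j + (-9 + j)) = -2 + 1/(-9 + 2*j))
1/r(16 + 7*(-2)) = 1/((19 - 4*(16 + 7*(-2)))/(-9 + 2*(16 + 7*(-2)))) = 1/((19 - 4*(16 - 14))/(-9 + 2*(16 - 14))) = 1/((19 - 4*2)/(-9 + 2*2)) = 1/((19 - 8)/(-9 + 4)) = 1/(11/(-5)) = 1/(-⅕*11) = 1/(-11/5) = -5/11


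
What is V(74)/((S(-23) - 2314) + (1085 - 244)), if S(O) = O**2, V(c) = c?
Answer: -37/472 ≈ -0.078390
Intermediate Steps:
V(74)/((S(-23) - 2314) + (1085 - 244)) = 74/(((-23)**2 - 2314) + (1085 - 244)) = 74/((529 - 2314) + 841) = 74/(-1785 + 841) = 74/(-944) = 74*(-1/944) = -37/472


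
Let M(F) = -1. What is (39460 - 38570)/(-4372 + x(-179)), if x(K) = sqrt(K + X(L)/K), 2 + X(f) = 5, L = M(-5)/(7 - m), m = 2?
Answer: -34825166/171075339 - 89*I*sqrt(1433969)/171075339 ≈ -0.20357 - 0.00062298*I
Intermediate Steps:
L = -1/5 (L = -1/(7 - 1*2) = -1/(7 - 2) = -1/5 ≈ -0.20000)
X(f) = 3 (X(f) = -2 + 5 = 3)
x(K) = sqrt(K + 3/K)
(39460 - 38570)/(-4372 + x(-179)) = (39460 - 38570)/(-4372 + sqrt(-179 + 3/(-179))) = 890/(-4372 + sqrt(-179 + 3*(-1/179))) = 890/(-4372 + sqrt(-179 - 3/179)) = 890/(-4372 + sqrt(-32044/179)) = 890/(-4372 + 2*I*sqrt(1433969)/179)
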